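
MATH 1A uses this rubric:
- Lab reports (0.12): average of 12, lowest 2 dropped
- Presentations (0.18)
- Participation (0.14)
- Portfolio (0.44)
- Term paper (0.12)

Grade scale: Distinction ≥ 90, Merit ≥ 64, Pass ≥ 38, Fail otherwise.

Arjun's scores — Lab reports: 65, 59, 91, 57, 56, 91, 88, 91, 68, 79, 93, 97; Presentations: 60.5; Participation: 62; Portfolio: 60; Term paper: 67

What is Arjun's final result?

Lab reports: drop 56, 57 → average of remaining 10 = 822/10 = 82.2
Weighted total:
  Lab reports 82.2 × 0.12 = 9.864
  Presentations 60.5 × 0.18 = 10.89
  Participation 62 × 0.14 = 8.68
  Portfolio 60 × 0.44 = 26.4
  Term paper 67 × 0.12 = 8.04
Sum = 63.874
63.874 is ≥ 38 and < 64 → Pass

Pass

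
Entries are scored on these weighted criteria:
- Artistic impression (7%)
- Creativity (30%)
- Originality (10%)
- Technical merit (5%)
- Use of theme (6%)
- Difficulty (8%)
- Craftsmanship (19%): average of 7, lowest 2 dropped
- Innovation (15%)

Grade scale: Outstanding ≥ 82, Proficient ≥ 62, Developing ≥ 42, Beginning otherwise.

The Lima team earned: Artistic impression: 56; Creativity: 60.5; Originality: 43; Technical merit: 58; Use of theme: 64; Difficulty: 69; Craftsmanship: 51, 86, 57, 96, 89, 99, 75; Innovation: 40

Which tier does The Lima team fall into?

Craftsmanship: drop 51, 57 → average of remaining 5 = 445/5 = 89
Weighted total:
  Artistic impression 56 × 0.07 = 3.92
  Creativity 60.5 × 0.3 = 18.15
  Originality 43 × 0.1 = 4.3
  Technical merit 58 × 0.05 = 2.9
  Use of theme 64 × 0.06 = 3.84
  Difficulty 69 × 0.08 = 5.52
  Craftsmanship 89 × 0.19 = 16.91
  Innovation 40 × 0.15 = 6
Sum = 61.54
61.54 is ≥ 42 and < 62 → Developing

Developing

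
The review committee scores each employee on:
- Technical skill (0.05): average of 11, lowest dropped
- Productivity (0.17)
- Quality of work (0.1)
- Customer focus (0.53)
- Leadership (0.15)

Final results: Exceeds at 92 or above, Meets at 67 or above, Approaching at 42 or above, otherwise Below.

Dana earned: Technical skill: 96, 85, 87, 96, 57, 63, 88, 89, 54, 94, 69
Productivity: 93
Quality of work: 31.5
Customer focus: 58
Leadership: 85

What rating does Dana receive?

Technical skill: drop 54 → average of remaining 10 = 824/10 = 82.4
Weighted total:
  Technical skill 82.4 × 0.05 = 4.12
  Productivity 93 × 0.17 = 15.81
  Quality of work 31.5 × 0.1 = 3.15
  Customer focus 58 × 0.53 = 30.74
  Leadership 85 × 0.15 = 12.75
Sum = 66.57
66.57 is ≥ 42 and < 67 → Approaching

Approaching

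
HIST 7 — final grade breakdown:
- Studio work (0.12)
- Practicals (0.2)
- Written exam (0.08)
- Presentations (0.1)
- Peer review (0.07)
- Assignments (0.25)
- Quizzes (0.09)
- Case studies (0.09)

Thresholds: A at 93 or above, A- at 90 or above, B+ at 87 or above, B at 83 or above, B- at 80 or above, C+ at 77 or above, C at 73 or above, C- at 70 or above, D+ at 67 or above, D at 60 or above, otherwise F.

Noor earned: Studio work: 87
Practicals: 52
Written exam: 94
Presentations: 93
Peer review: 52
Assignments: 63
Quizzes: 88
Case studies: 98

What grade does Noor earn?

C

Weighted total:
  Studio work 87 × 0.12 = 10.44
  Practicals 52 × 0.2 = 10.4
  Written exam 94 × 0.08 = 7.52
  Presentations 93 × 0.1 = 9.3
  Peer review 52 × 0.07 = 3.64
  Assignments 63 × 0.25 = 15.75
  Quizzes 88 × 0.09 = 7.92
  Case studies 98 × 0.09 = 8.82
Sum = 73.79
73.79 is ≥ 73 and < 77 → C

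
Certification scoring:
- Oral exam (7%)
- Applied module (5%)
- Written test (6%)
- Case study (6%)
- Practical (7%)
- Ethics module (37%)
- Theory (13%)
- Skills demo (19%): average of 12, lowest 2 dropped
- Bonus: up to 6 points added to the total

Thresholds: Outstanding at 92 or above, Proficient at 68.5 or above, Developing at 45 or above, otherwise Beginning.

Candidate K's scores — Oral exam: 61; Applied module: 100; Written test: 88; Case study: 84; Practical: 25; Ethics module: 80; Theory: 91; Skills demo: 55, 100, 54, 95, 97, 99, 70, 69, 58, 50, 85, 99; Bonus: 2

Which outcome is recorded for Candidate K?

Proficient

Skills demo: drop 50, 54 → average of remaining 10 = 827/10 = 82.7
Weighted total:
  Oral exam 61 × 0.07 = 4.27
  Applied module 100 × 0.05 = 5
  Written test 88 × 0.06 = 5.28
  Case study 84 × 0.06 = 5.04
  Practical 25 × 0.07 = 1.75
  Ethics module 80 × 0.37 = 29.6
  Theory 91 × 0.13 = 11.83
  Skills demo 82.7 × 0.19 = 15.713
Sum = 78.483
Bonus: 78.483 + 2 = 80.483
80.483 is ≥ 68.5 and < 92 → Proficient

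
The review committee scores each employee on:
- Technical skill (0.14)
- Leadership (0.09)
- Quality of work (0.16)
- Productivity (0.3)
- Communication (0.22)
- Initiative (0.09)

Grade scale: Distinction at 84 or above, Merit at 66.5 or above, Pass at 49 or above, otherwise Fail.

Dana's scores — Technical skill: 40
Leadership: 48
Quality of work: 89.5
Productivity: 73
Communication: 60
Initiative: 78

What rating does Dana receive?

Weighted total:
  Technical skill 40 × 0.14 = 5.6
  Leadership 48 × 0.09 = 4.32
  Quality of work 89.5 × 0.16 = 14.32
  Productivity 73 × 0.3 = 21.9
  Communication 60 × 0.22 = 13.2
  Initiative 78 × 0.09 = 7.02
Sum = 66.36
66.36 is ≥ 49 and < 66.5 → Pass

Pass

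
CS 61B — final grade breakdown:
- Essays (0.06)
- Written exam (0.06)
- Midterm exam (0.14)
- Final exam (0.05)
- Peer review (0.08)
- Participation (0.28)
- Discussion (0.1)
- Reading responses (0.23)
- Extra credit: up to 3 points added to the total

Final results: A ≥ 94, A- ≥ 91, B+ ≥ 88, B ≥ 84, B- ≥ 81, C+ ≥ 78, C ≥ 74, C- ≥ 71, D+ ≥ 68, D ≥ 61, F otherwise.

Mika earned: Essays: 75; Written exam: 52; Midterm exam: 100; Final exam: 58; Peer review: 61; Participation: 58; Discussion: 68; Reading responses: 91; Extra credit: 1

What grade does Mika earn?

C

Weighted total:
  Essays 75 × 0.06 = 4.5
  Written exam 52 × 0.06 = 3.12
  Midterm exam 100 × 0.14 = 14
  Final exam 58 × 0.05 = 2.9
  Peer review 61 × 0.08 = 4.88
  Participation 58 × 0.28 = 16.24
  Discussion 68 × 0.1 = 6.8
  Reading responses 91 × 0.23 = 20.93
Sum = 73.37
Extra credit: 73.37 + 1 = 74.37
74.37 is ≥ 74 and < 78 → C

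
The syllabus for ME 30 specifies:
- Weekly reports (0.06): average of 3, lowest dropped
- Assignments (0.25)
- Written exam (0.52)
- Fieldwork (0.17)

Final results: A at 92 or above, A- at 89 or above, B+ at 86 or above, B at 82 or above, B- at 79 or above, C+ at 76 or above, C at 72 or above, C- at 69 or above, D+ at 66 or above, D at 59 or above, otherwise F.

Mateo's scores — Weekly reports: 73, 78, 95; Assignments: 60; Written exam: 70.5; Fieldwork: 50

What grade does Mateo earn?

Weekly reports: drop 73 → average of remaining 2 = 173/2 = 86.5
Weighted total:
  Weekly reports 86.5 × 0.06 = 5.19
  Assignments 60 × 0.25 = 15
  Written exam 70.5 × 0.52 = 36.66
  Fieldwork 50 × 0.17 = 8.5
Sum = 65.35
65.35 is ≥ 59 and < 66 → D

D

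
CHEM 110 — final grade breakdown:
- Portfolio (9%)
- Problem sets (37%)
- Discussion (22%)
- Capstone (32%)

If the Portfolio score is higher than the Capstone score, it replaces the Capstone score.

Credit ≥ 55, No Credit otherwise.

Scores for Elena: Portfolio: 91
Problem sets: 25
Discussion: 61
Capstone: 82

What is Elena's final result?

Credit

Portfolio (91) > Capstone (82), so Capstone counts as 91.
Weighted total:
  Portfolio 91 × 0.09 = 8.19
  Problem sets 25 × 0.37 = 9.25
  Discussion 61 × 0.22 = 13.42
  Capstone 91 × 0.32 = 29.12
Sum = 59.98
59.98 ≥ 55 → Credit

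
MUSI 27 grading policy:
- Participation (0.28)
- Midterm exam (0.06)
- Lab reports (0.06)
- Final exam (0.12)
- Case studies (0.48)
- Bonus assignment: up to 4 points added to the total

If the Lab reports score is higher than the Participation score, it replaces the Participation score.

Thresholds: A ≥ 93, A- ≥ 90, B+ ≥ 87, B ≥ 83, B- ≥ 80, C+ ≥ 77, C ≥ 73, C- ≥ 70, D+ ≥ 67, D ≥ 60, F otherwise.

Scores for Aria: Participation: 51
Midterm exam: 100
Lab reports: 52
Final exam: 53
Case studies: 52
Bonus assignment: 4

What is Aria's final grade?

F

Lab reports (52) > Participation (51), so Participation counts as 52.
Weighted total:
  Participation 52 × 0.28 = 14.56
  Midterm exam 100 × 0.06 = 6
  Lab reports 52 × 0.06 = 3.12
  Final exam 53 × 0.12 = 6.36
  Case studies 52 × 0.48 = 24.96
Sum = 55
Bonus assignment: 55 + 4 = 59
59 < 60 → F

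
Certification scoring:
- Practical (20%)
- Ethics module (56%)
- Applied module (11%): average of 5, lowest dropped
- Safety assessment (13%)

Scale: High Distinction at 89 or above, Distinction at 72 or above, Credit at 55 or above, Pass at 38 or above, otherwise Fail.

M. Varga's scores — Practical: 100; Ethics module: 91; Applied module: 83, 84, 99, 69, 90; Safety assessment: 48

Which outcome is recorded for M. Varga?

Applied module: drop 69 → average of remaining 4 = 356/4 = 89
Weighted total:
  Practical 100 × 0.2 = 20
  Ethics module 91 × 0.56 = 50.96
  Applied module 89 × 0.11 = 9.79
  Safety assessment 48 × 0.13 = 6.24
Sum = 86.99
86.99 is ≥ 72 and < 89 → Distinction

Distinction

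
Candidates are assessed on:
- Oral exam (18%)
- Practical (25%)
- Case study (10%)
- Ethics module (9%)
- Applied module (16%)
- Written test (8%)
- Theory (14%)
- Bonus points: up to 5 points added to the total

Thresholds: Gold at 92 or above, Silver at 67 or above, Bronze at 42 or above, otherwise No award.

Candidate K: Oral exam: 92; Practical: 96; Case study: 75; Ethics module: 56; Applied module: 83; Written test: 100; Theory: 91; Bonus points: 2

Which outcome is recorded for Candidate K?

Silver

Weighted total:
  Oral exam 92 × 0.18 = 16.56
  Practical 96 × 0.25 = 24
  Case study 75 × 0.1 = 7.5
  Ethics module 56 × 0.09 = 5.04
  Applied module 83 × 0.16 = 13.28
  Written test 100 × 0.08 = 8
  Theory 91 × 0.14 = 12.74
Sum = 87.12
Bonus points: 87.12 + 2 = 89.12
89.12 is ≥ 67 and < 92 → Silver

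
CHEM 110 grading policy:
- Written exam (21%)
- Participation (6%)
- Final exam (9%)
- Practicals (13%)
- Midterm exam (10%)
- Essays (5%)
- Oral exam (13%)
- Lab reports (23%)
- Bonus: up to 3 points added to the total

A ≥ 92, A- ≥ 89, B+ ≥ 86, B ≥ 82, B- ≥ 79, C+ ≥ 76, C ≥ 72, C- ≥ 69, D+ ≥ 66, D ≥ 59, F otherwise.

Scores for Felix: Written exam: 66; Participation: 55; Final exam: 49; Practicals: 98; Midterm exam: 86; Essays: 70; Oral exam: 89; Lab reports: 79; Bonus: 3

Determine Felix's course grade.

B-

Weighted total:
  Written exam 66 × 0.21 = 13.86
  Participation 55 × 0.06 = 3.3
  Final exam 49 × 0.09 = 4.41
  Practicals 98 × 0.13 = 12.74
  Midterm exam 86 × 0.1 = 8.6
  Essays 70 × 0.05 = 3.5
  Oral exam 89 × 0.13 = 11.57
  Lab reports 79 × 0.23 = 18.17
Sum = 76.15
Bonus: 76.15 + 3 = 79.15
79.15 is ≥ 79 and < 82 → B-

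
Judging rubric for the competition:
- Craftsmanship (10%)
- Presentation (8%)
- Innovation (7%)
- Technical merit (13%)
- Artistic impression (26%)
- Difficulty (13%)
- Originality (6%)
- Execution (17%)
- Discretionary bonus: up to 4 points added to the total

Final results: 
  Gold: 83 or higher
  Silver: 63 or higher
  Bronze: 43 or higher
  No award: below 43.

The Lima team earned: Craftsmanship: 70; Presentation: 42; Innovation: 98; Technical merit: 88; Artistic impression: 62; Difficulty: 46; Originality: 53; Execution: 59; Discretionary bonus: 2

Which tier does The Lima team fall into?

Silver

Weighted total:
  Craftsmanship 70 × 0.1 = 7
  Presentation 42 × 0.08 = 3.36
  Innovation 98 × 0.07 = 6.86
  Technical merit 88 × 0.13 = 11.44
  Artistic impression 62 × 0.26 = 16.12
  Difficulty 46 × 0.13 = 5.98
  Originality 53 × 0.06 = 3.18
  Execution 59 × 0.17 = 10.03
Sum = 63.97
Discretionary bonus: 63.97 + 2 = 65.97
65.97 is ≥ 63 and < 83 → Silver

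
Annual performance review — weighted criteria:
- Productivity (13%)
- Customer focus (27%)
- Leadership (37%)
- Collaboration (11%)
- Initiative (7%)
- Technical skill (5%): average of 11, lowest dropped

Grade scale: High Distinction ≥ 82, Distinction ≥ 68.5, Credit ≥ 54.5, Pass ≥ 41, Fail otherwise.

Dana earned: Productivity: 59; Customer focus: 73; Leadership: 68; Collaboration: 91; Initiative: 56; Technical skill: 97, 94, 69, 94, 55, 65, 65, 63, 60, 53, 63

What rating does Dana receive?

Distinction

Technical skill: drop 53 → average of remaining 10 = 725/10 = 72.5
Weighted total:
  Productivity 59 × 0.13 = 7.67
  Customer focus 73 × 0.27 = 19.71
  Leadership 68 × 0.37 = 25.16
  Collaboration 91 × 0.11 = 10.01
  Initiative 56 × 0.07 = 3.92
  Technical skill 72.5 × 0.05 = 3.625
Sum = 70.095
70.095 is ≥ 68.5 and < 82 → Distinction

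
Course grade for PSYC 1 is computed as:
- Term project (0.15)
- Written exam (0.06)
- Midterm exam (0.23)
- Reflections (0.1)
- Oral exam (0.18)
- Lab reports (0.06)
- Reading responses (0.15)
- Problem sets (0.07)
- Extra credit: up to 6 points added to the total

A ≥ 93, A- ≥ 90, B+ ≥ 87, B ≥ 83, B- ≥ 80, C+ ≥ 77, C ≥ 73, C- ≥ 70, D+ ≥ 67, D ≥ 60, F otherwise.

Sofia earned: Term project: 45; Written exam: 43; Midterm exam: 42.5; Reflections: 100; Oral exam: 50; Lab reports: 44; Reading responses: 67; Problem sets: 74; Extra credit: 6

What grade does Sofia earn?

Weighted total:
  Term project 45 × 0.15 = 6.75
  Written exam 43 × 0.06 = 2.58
  Midterm exam 42.5 × 0.23 = 9.775
  Reflections 100 × 0.1 = 10
  Oral exam 50 × 0.18 = 9
  Lab reports 44 × 0.06 = 2.64
  Reading responses 67 × 0.15 = 10.05
  Problem sets 74 × 0.07 = 5.18
Sum = 55.975
Extra credit: 55.975 + 6 = 61.975
61.975 is ≥ 60 and < 67 → D

D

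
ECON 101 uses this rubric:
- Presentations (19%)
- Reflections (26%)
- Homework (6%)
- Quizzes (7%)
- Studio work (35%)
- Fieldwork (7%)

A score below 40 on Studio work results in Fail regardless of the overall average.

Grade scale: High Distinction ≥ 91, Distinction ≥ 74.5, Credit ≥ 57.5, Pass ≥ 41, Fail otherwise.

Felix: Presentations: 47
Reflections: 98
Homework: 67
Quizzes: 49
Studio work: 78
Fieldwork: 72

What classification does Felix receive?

Credit

Studio work score 78 ≥ 40: minimum met.
Weighted total:
  Presentations 47 × 0.19 = 8.93
  Reflections 98 × 0.26 = 25.48
  Homework 67 × 0.06 = 4.02
  Quizzes 49 × 0.07 = 3.43
  Studio work 78 × 0.35 = 27.3
  Fieldwork 72 × 0.07 = 5.04
Sum = 74.2
74.2 is ≥ 57.5 and < 74.5 → Credit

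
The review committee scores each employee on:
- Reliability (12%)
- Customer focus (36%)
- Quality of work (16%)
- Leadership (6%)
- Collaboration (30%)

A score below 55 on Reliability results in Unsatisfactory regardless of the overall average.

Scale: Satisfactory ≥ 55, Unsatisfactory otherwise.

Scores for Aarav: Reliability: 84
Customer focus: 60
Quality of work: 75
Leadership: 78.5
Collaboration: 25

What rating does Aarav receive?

Satisfactory

Reliability score 84 ≥ 55: minimum met.
Weighted total:
  Reliability 84 × 0.12 = 10.08
  Customer focus 60 × 0.36 = 21.6
  Quality of work 75 × 0.16 = 12
  Leadership 78.5 × 0.06 = 4.71
  Collaboration 25 × 0.3 = 7.5
Sum = 55.89
55.89 ≥ 55 → Satisfactory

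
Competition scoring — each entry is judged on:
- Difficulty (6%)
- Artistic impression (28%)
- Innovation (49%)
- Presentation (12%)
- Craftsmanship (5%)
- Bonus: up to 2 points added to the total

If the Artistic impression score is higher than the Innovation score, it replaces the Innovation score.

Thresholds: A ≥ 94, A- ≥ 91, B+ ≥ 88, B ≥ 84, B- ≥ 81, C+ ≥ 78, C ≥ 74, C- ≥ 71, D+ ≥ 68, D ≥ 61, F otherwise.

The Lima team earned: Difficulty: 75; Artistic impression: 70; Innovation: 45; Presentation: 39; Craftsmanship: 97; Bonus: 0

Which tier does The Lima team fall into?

D

Artistic impression (70) > Innovation (45), so Innovation counts as 70.
Weighted total:
  Difficulty 75 × 0.06 = 4.5
  Artistic impression 70 × 0.28 = 19.6
  Innovation 70 × 0.49 = 34.3
  Presentation 39 × 0.12 = 4.68
  Craftsmanship 97 × 0.05 = 4.85
Sum = 67.93
Bonus: 67.93 + 0 = 67.93
67.93 is ≥ 61 and < 68 → D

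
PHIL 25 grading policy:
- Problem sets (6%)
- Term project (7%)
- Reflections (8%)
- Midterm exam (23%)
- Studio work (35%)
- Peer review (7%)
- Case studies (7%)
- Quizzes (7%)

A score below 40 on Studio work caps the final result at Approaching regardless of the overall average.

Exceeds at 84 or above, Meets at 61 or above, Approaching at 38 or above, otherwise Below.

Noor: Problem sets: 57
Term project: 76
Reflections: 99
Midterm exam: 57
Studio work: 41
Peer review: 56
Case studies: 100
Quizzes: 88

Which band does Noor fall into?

Meets

Studio work score 41 ≥ 40: minimum met.
Weighted total:
  Problem sets 57 × 0.06 = 3.42
  Term project 76 × 0.07 = 5.32
  Reflections 99 × 0.08 = 7.92
  Midterm exam 57 × 0.23 = 13.11
  Studio work 41 × 0.35 = 14.35
  Peer review 56 × 0.07 = 3.92
  Case studies 100 × 0.07 = 7
  Quizzes 88 × 0.07 = 6.16
Sum = 61.2
61.2 is ≥ 61 and < 84 → Meets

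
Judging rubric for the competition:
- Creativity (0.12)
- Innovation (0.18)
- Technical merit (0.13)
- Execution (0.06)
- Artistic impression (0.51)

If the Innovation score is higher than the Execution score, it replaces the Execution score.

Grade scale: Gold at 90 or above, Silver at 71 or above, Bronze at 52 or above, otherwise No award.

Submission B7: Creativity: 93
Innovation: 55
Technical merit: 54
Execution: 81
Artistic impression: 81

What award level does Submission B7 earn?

Silver

Innovation (55) ≤ Execution (81), so Execution stays at 81.
Weighted total:
  Creativity 93 × 0.12 = 11.16
  Innovation 55 × 0.18 = 9.9
  Technical merit 54 × 0.13 = 7.02
  Execution 81 × 0.06 = 4.86
  Artistic impression 81 × 0.51 = 41.31
Sum = 74.25
74.25 is ≥ 71 and < 90 → Silver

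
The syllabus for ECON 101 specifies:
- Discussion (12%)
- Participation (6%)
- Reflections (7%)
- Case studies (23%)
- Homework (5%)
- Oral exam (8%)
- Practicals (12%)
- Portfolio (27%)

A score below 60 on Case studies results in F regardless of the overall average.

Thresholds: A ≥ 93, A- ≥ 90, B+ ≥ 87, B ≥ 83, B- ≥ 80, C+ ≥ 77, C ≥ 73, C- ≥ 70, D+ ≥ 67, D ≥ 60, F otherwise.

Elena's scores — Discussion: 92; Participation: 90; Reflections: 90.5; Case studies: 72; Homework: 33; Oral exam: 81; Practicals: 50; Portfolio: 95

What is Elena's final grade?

Case studies score 72 ≥ 60: minimum met.
Weighted total:
  Discussion 92 × 0.12 = 11.04
  Participation 90 × 0.06 = 5.4
  Reflections 90.5 × 0.07 = 6.335
  Case studies 72 × 0.23 = 16.56
  Homework 33 × 0.05 = 1.65
  Oral exam 81 × 0.08 = 6.48
  Practicals 50 × 0.12 = 6
  Portfolio 95 × 0.27 = 25.65
Sum = 79.115
79.115 is ≥ 77 and < 80 → C+

C+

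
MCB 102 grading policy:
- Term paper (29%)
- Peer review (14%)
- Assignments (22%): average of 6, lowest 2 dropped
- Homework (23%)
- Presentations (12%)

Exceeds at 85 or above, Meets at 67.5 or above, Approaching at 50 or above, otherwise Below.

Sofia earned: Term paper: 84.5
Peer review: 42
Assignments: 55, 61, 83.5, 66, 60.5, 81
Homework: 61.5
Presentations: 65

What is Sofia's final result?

Meets

Assignments: drop 55, 60.5 → average of remaining 4 = 291.5/4 = 72.875
Weighted total:
  Term paper 84.5 × 0.29 = 24.505
  Peer review 42 × 0.14 = 5.88
  Assignments 72.875 × 0.22 = 16.0325
  Homework 61.5 × 0.23 = 14.145
  Presentations 65 × 0.12 = 7.8
Sum = 68.3625
68.3625 is ≥ 67.5 and < 85 → Meets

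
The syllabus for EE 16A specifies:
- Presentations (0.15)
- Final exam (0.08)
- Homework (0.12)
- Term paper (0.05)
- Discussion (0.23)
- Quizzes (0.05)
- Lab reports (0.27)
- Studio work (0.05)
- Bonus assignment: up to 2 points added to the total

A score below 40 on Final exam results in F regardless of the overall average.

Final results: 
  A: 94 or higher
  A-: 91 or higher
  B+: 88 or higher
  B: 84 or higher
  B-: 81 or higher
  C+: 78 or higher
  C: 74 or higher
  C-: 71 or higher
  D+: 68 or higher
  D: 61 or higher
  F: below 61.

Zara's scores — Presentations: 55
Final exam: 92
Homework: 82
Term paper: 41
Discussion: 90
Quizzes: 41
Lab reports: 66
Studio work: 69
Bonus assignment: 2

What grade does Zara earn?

Final exam score 92 ≥ 40: minimum met.
Weighted total:
  Presentations 55 × 0.15 = 8.25
  Final exam 92 × 0.08 = 7.36
  Homework 82 × 0.12 = 9.84
  Term paper 41 × 0.05 = 2.05
  Discussion 90 × 0.23 = 20.7
  Quizzes 41 × 0.05 = 2.05
  Lab reports 66 × 0.27 = 17.82
  Studio work 69 × 0.05 = 3.45
Sum = 71.52
Bonus assignment: 71.52 + 2 = 73.52
73.52 is ≥ 71 and < 74 → C-

C-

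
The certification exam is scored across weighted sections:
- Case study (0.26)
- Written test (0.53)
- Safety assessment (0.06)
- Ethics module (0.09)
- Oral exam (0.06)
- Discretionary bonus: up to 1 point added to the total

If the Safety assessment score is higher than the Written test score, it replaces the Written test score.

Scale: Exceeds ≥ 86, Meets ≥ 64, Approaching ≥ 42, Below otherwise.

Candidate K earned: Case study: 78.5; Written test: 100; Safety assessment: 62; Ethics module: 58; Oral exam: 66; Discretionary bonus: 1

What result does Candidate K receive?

Safety assessment (62) ≤ Written test (100), so Written test stays at 100.
Weighted total:
  Case study 78.5 × 0.26 = 20.41
  Written test 100 × 0.53 = 53
  Safety assessment 62 × 0.06 = 3.72
  Ethics module 58 × 0.09 = 5.22
  Oral exam 66 × 0.06 = 3.96
Sum = 86.31
Discretionary bonus: 86.31 + 1 = 87.31
87.31 ≥ 86 → Exceeds

Exceeds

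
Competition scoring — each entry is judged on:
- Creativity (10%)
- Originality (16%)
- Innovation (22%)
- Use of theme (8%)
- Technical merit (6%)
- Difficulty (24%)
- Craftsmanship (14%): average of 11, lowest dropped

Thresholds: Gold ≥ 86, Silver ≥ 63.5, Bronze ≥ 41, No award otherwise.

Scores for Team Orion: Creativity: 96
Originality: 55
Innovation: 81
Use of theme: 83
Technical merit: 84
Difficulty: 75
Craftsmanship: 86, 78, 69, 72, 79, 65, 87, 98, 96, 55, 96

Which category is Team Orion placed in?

Silver

Craftsmanship: drop 55 → average of remaining 10 = 826/10 = 82.6
Weighted total:
  Creativity 96 × 0.1 = 9.6
  Originality 55 × 0.16 = 8.8
  Innovation 81 × 0.22 = 17.82
  Use of theme 83 × 0.08 = 6.64
  Technical merit 84 × 0.06 = 5.04
  Difficulty 75 × 0.24 = 18
  Craftsmanship 82.6 × 0.14 = 11.564
Sum = 77.464
77.464 is ≥ 63.5 and < 86 → Silver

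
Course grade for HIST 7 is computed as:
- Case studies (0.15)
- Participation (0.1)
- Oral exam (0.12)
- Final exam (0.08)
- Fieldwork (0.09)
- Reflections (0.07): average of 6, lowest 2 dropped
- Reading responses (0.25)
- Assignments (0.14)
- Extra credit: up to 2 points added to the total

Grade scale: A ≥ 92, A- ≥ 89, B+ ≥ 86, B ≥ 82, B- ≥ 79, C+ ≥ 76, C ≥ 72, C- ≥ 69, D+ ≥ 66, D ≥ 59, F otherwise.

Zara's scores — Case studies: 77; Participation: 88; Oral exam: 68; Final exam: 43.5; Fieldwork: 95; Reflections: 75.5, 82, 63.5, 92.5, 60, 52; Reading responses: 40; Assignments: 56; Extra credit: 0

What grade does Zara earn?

Reflections: drop 52, 60 → average of remaining 4 = 313.5/4 = 78.375
Weighted total:
  Case studies 77 × 0.15 = 11.55
  Participation 88 × 0.1 = 8.8
  Oral exam 68 × 0.12 = 8.16
  Final exam 43.5 × 0.08 = 3.48
  Fieldwork 95 × 0.09 = 8.55
  Reflections 78.375 × 0.07 = 5.48625
  Reading responses 40 × 0.25 = 10
  Assignments 56 × 0.14 = 7.84
Sum = 63.86625
Extra credit: 63.86625 + 0 = 63.86625
63.86625 is ≥ 59 and < 66 → D

D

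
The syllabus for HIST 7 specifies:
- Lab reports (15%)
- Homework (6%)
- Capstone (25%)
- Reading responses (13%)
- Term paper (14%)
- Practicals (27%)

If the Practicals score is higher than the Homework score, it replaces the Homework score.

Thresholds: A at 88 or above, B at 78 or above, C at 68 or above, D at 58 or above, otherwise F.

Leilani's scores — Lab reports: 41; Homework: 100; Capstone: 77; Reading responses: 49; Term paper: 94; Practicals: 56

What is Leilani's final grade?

Practicals (56) ≤ Homework (100), so Homework stays at 100.
Weighted total:
  Lab reports 41 × 0.15 = 6.15
  Homework 100 × 0.06 = 6
  Capstone 77 × 0.25 = 19.25
  Reading responses 49 × 0.13 = 6.37
  Term paper 94 × 0.14 = 13.16
  Practicals 56 × 0.27 = 15.12
Sum = 66.05
66.05 is ≥ 58 and < 68 → D

D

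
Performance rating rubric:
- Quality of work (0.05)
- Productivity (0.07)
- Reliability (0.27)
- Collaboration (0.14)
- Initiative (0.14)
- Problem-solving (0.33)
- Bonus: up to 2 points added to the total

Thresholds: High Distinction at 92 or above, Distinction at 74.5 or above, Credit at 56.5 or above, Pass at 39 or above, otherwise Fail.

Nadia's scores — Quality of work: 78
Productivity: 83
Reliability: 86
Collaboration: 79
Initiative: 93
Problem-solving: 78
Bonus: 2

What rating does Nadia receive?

Weighted total:
  Quality of work 78 × 0.05 = 3.9
  Productivity 83 × 0.07 = 5.81
  Reliability 86 × 0.27 = 23.22
  Collaboration 79 × 0.14 = 11.06
  Initiative 93 × 0.14 = 13.02
  Problem-solving 78 × 0.33 = 25.74
Sum = 82.75
Bonus: 82.75 + 2 = 84.75
84.75 is ≥ 74.5 and < 92 → Distinction

Distinction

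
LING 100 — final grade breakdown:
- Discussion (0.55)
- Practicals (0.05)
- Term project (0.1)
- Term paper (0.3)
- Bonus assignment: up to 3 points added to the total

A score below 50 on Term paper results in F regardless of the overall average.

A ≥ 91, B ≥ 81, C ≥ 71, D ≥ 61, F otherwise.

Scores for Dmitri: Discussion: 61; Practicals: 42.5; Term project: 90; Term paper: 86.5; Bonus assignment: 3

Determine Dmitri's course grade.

C

Term paper score 86.5 ≥ 50: minimum met.
Weighted total:
  Discussion 61 × 0.55 = 33.55
  Practicals 42.5 × 0.05 = 2.125
  Term project 90 × 0.1 = 9
  Term paper 86.5 × 0.3 = 25.95
Sum = 70.625
Bonus assignment: 70.625 + 3 = 73.625
73.625 is ≥ 71 and < 81 → C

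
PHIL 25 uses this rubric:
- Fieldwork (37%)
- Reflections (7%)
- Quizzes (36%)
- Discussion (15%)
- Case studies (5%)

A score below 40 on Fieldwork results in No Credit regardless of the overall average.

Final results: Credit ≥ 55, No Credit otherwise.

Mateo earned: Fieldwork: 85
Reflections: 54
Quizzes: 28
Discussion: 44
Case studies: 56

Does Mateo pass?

No Credit

Fieldwork score 85 ≥ 40: minimum met.
Weighted total:
  Fieldwork 85 × 0.37 = 31.45
  Reflections 54 × 0.07 = 3.78
  Quizzes 28 × 0.36 = 10.08
  Discussion 44 × 0.15 = 6.6
  Case studies 56 × 0.05 = 2.8
Sum = 54.71
54.71 < 55 → No Credit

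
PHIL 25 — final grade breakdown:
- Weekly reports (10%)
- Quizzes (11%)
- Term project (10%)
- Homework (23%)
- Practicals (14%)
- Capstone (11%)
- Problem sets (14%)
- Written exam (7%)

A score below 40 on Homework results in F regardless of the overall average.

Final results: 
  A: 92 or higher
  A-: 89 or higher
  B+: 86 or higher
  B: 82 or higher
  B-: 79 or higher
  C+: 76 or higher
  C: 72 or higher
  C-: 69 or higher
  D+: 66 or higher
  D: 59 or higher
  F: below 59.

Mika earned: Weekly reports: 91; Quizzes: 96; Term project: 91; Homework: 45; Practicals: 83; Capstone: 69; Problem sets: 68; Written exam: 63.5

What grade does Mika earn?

C

Homework score 45 ≥ 40: minimum met.
Weighted total:
  Weekly reports 91 × 0.1 = 9.1
  Quizzes 96 × 0.11 = 10.56
  Term project 91 × 0.1 = 9.1
  Homework 45 × 0.23 = 10.35
  Practicals 83 × 0.14 = 11.62
  Capstone 69 × 0.11 = 7.59
  Problem sets 68 × 0.14 = 9.52
  Written exam 63.5 × 0.07 = 4.445
Sum = 72.285
72.285 is ≥ 72 and < 76 → C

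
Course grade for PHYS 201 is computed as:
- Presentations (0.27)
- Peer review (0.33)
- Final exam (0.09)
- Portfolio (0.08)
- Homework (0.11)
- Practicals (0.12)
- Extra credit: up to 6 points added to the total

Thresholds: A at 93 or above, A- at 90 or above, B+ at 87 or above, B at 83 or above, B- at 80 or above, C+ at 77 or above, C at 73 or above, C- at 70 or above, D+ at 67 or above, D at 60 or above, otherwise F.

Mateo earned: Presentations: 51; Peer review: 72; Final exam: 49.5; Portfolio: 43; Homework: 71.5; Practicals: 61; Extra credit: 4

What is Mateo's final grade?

D

Weighted total:
  Presentations 51 × 0.27 = 13.77
  Peer review 72 × 0.33 = 23.76
  Final exam 49.5 × 0.09 = 4.455
  Portfolio 43 × 0.08 = 3.44
  Homework 71.5 × 0.11 = 7.865
  Practicals 61 × 0.12 = 7.32
Sum = 60.61
Extra credit: 60.61 + 4 = 64.61
64.61 is ≥ 60 and < 67 → D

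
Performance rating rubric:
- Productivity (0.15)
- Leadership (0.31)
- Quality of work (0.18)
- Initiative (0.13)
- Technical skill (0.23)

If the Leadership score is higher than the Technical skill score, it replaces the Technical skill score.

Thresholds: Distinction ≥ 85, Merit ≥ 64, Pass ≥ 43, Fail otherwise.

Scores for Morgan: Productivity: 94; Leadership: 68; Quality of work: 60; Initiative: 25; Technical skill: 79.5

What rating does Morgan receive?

Merit

Leadership (68) ≤ Technical skill (79.5), so Technical skill stays at 79.5.
Weighted total:
  Productivity 94 × 0.15 = 14.1
  Leadership 68 × 0.31 = 21.08
  Quality of work 60 × 0.18 = 10.8
  Initiative 25 × 0.13 = 3.25
  Technical skill 79.5 × 0.23 = 18.285
Sum = 67.515
67.515 is ≥ 64 and < 85 → Merit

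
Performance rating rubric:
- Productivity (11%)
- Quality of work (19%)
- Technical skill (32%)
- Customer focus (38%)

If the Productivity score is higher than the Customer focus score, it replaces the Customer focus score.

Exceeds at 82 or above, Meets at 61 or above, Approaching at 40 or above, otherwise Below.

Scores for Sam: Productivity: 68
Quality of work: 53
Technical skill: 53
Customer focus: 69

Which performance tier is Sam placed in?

Approaching

Productivity (68) ≤ Customer focus (69), so Customer focus stays at 69.
Weighted total:
  Productivity 68 × 0.11 = 7.48
  Quality of work 53 × 0.19 = 10.07
  Technical skill 53 × 0.32 = 16.96
  Customer focus 69 × 0.38 = 26.22
Sum = 60.73
60.73 is ≥ 40 and < 61 → Approaching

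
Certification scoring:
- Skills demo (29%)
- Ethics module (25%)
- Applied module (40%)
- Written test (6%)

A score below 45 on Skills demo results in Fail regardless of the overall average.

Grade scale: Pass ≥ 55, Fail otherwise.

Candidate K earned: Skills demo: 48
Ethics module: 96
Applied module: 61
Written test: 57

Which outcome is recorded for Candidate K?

Skills demo score 48 ≥ 45: minimum met.
Weighted total:
  Skills demo 48 × 0.29 = 13.92
  Ethics module 96 × 0.25 = 24
  Applied module 61 × 0.4 = 24.4
  Written test 57 × 0.06 = 3.42
Sum = 65.74
65.74 ≥ 55 → Pass

Pass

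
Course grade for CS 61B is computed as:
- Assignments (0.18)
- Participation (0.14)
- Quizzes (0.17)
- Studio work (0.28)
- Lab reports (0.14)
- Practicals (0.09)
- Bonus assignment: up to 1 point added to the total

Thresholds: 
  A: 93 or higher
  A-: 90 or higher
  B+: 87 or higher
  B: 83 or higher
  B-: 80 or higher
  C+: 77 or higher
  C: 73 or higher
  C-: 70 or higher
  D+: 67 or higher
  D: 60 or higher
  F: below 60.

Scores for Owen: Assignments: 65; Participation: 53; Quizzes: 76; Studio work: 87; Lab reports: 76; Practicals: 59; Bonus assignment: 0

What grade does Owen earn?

Weighted total:
  Assignments 65 × 0.18 = 11.7
  Participation 53 × 0.14 = 7.42
  Quizzes 76 × 0.17 = 12.92
  Studio work 87 × 0.28 = 24.36
  Lab reports 76 × 0.14 = 10.64
  Practicals 59 × 0.09 = 5.31
Sum = 72.35
Bonus assignment: 72.35 + 0 = 72.35
72.35 is ≥ 70 and < 73 → C-

C-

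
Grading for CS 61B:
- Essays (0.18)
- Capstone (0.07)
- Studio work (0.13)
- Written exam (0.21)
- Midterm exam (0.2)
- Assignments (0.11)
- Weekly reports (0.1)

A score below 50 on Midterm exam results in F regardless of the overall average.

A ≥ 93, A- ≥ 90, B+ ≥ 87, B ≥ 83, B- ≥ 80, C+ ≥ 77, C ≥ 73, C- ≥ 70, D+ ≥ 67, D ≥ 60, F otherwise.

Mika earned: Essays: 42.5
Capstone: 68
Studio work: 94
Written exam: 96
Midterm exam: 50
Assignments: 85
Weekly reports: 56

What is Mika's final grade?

D+

Midterm exam score 50 ≥ 50: minimum met.
Weighted total:
  Essays 42.5 × 0.18 = 7.65
  Capstone 68 × 0.07 = 4.76
  Studio work 94 × 0.13 = 12.22
  Written exam 96 × 0.21 = 20.16
  Midterm exam 50 × 0.2 = 10
  Assignments 85 × 0.11 = 9.35
  Weekly reports 56 × 0.1 = 5.6
Sum = 69.74
69.74 is ≥ 67 and < 70 → D+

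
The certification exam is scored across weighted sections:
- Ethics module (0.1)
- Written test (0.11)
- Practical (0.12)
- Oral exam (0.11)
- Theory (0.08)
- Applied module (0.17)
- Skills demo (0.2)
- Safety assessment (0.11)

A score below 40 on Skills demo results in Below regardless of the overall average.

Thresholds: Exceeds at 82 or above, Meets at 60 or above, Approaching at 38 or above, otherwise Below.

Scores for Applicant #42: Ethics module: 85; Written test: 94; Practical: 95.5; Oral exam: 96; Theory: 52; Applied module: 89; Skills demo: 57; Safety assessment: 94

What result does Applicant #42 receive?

Meets

Skills demo score 57 ≥ 40: minimum met.
Weighted total:
  Ethics module 85 × 0.1 = 8.5
  Written test 94 × 0.11 = 10.34
  Practical 95.5 × 0.12 = 11.46
  Oral exam 96 × 0.11 = 10.56
  Theory 52 × 0.08 = 4.16
  Applied module 89 × 0.17 = 15.13
  Skills demo 57 × 0.2 = 11.4
  Safety assessment 94 × 0.11 = 10.34
Sum = 81.89
81.89 is ≥ 60 and < 82 → Meets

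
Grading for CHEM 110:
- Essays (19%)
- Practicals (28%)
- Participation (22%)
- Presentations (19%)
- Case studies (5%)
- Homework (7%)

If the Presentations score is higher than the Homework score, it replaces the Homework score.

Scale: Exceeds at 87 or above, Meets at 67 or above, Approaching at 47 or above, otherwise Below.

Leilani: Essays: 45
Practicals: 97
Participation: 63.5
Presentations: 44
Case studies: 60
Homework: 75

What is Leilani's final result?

Approaching

Presentations (44) ≤ Homework (75), so Homework stays at 75.
Weighted total:
  Essays 45 × 0.19 = 8.55
  Practicals 97 × 0.28 = 27.16
  Participation 63.5 × 0.22 = 13.97
  Presentations 44 × 0.19 = 8.36
  Case studies 60 × 0.05 = 3
  Homework 75 × 0.07 = 5.25
Sum = 66.29
66.29 is ≥ 47 and < 67 → Approaching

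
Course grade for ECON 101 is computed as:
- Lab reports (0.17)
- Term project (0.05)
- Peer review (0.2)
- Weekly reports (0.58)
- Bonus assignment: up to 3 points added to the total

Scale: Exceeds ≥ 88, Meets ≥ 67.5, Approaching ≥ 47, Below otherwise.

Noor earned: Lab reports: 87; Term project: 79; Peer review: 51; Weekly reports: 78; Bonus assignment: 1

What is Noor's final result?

Weighted total:
  Lab reports 87 × 0.17 = 14.79
  Term project 79 × 0.05 = 3.95
  Peer review 51 × 0.2 = 10.2
  Weekly reports 78 × 0.58 = 45.24
Sum = 74.18
Bonus assignment: 74.18 + 1 = 75.18
75.18 is ≥ 67.5 and < 88 → Meets

Meets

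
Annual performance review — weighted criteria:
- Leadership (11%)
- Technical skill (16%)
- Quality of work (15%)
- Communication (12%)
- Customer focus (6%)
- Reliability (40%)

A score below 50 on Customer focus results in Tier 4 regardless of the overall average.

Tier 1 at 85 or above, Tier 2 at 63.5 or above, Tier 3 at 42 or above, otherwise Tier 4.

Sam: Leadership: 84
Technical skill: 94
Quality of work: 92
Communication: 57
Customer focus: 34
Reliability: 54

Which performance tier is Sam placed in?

Customer focus score 34 < 50: minimum not met.
Weighted total:
  Leadership 84 × 0.11 = 9.24
  Technical skill 94 × 0.16 = 15.04
  Quality of work 92 × 0.15 = 13.8
  Communication 57 × 0.12 = 6.84
  Customer focus 34 × 0.06 = 2.04
  Reliability 54 × 0.4 = 21.6
Sum = 68.56
Because the Customer focus minimum was not met, the result is Tier 4.

Tier 4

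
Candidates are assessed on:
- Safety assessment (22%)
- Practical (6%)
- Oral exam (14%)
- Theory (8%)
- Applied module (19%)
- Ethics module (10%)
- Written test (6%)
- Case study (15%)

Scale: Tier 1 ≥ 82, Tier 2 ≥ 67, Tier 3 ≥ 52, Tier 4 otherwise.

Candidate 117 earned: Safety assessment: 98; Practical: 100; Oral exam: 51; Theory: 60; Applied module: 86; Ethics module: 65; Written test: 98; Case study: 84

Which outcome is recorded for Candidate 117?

Tier 2

Weighted total:
  Safety assessment 98 × 0.22 = 21.56
  Practical 100 × 0.06 = 6
  Oral exam 51 × 0.14 = 7.14
  Theory 60 × 0.08 = 4.8
  Applied module 86 × 0.19 = 16.34
  Ethics module 65 × 0.1 = 6.5
  Written test 98 × 0.06 = 5.88
  Case study 84 × 0.15 = 12.6
Sum = 80.82
80.82 is ≥ 67 and < 82 → Tier 2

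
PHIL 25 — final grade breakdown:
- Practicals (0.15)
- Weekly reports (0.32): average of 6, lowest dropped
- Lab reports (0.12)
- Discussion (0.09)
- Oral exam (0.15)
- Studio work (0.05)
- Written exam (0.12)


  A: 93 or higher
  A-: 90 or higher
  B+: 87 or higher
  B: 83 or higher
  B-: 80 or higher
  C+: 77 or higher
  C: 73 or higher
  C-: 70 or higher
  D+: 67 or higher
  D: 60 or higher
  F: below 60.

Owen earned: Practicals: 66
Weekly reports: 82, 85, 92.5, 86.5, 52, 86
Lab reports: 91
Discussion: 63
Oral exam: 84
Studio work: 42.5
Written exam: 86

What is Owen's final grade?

C+

Weekly reports: drop 52 → average of remaining 5 = 432/5 = 86.4
Weighted total:
  Practicals 66 × 0.15 = 9.9
  Weekly reports 86.4 × 0.32 = 27.648
  Lab reports 91 × 0.12 = 10.92
  Discussion 63 × 0.09 = 5.67
  Oral exam 84 × 0.15 = 12.6
  Studio work 42.5 × 0.05 = 2.125
  Written exam 86 × 0.12 = 10.32
Sum = 79.183
79.183 is ≥ 77 and < 80 → C+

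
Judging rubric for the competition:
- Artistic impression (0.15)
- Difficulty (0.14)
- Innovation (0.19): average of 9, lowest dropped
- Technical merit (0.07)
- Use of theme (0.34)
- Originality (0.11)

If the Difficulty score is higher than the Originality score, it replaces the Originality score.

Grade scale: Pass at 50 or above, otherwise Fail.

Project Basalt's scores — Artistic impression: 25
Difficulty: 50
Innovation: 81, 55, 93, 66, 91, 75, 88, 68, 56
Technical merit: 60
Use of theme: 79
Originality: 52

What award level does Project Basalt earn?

Pass

Innovation: drop 55 → average of remaining 8 = 618/8 = 77.25
Difficulty (50) ≤ Originality (52), so Originality stays at 52.
Weighted total:
  Artistic impression 25 × 0.15 = 3.75
  Difficulty 50 × 0.14 = 7
  Innovation 77.25 × 0.19 = 14.6775
  Technical merit 60 × 0.07 = 4.2
  Use of theme 79 × 0.34 = 26.86
  Originality 52 × 0.11 = 5.72
Sum = 62.2075
62.2075 ≥ 50 → Pass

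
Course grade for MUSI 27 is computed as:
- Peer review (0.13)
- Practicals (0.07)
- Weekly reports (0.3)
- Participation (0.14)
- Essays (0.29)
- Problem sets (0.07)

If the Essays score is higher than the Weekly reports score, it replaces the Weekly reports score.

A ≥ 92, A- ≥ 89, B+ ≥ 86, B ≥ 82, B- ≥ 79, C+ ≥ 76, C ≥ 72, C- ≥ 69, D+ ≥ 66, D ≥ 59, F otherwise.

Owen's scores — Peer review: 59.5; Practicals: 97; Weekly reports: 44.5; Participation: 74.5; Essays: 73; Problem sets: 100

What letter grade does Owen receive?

Essays (73) > Weekly reports (44.5), so Weekly reports counts as 73.
Weighted total:
  Peer review 59.5 × 0.13 = 7.735
  Practicals 97 × 0.07 = 6.79
  Weekly reports 73 × 0.3 = 21.9
  Participation 74.5 × 0.14 = 10.43
  Essays 73 × 0.29 = 21.17
  Problem sets 100 × 0.07 = 7
Sum = 75.025
75.025 is ≥ 72 and < 76 → C

C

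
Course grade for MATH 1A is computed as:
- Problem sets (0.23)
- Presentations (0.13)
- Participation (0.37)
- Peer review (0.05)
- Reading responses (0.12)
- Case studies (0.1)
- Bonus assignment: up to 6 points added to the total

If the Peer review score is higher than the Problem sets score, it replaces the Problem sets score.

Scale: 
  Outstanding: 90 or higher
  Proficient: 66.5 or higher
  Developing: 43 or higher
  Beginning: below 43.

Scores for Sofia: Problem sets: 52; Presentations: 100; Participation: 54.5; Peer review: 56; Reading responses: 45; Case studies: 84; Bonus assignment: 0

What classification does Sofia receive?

Developing

Peer review (56) > Problem sets (52), so Problem sets counts as 56.
Weighted total:
  Problem sets 56 × 0.23 = 12.88
  Presentations 100 × 0.13 = 13
  Participation 54.5 × 0.37 = 20.165
  Peer review 56 × 0.05 = 2.8
  Reading responses 45 × 0.12 = 5.4
  Case studies 84 × 0.1 = 8.4
Sum = 62.645
Bonus assignment: 62.645 + 0 = 62.645
62.645 is ≥ 43 and < 66.5 → Developing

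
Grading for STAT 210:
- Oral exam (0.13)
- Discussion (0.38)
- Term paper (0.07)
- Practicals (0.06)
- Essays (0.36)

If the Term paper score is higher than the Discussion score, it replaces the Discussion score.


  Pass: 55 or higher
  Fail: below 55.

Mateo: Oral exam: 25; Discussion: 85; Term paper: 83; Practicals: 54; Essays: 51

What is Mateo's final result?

Pass

Term paper (83) ≤ Discussion (85), so Discussion stays at 85.
Weighted total:
  Oral exam 25 × 0.13 = 3.25
  Discussion 85 × 0.38 = 32.3
  Term paper 83 × 0.07 = 5.81
  Practicals 54 × 0.06 = 3.24
  Essays 51 × 0.36 = 18.36
Sum = 62.96
62.96 ≥ 55 → Pass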